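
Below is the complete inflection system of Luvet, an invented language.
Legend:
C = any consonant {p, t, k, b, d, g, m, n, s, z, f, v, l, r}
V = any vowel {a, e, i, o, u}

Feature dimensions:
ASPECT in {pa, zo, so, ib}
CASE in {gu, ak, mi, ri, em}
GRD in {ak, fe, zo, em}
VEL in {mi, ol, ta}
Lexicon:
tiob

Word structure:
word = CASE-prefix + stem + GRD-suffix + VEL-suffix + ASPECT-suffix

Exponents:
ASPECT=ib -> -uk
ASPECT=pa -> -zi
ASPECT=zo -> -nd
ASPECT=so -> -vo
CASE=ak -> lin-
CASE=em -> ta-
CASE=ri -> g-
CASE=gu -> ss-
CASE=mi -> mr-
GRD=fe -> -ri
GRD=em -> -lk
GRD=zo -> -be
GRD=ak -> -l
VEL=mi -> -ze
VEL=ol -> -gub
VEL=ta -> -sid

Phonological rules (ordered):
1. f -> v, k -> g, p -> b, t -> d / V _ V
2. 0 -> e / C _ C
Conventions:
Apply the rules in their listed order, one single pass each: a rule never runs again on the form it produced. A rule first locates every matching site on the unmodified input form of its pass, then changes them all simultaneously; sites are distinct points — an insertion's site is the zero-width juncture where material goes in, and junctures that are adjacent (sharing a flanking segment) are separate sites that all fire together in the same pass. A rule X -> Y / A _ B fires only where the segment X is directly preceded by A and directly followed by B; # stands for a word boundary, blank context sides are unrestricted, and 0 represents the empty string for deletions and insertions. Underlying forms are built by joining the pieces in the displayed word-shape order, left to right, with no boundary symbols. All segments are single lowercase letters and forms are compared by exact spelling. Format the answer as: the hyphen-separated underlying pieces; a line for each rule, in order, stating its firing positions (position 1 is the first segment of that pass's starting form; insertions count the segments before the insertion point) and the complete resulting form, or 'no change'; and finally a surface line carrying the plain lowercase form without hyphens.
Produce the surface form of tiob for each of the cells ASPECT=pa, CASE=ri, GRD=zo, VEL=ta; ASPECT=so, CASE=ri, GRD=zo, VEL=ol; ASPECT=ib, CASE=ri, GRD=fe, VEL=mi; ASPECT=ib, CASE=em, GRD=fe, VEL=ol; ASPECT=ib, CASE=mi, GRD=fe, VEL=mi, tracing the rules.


cell ASPECT=pa, CASE=ri, GRD=zo, VEL=ta:
underlying: g-tiob-be-sid-zi
1. f -> v, k -> g, p -> b, t -> d / V _ V: no change
2. 0 -> e / C _ C: inserts after position(s) 1, 5, 10: getiobebesidezi
surface: getiobebesidezi

cell ASPECT=so, CASE=ri, GRD=zo, VEL=ol:
underlying: g-tiob-be-gub-vo
1. f -> v, k -> g, p -> b, t -> d / V _ V: no change
2. 0 -> e / C _ C: inserts after position(s) 1, 5, 10: getiobebegubevo
surface: getiobebegubevo

cell ASPECT=ib, CASE=ri, GRD=fe, VEL=mi:
underlying: g-tiob-ri-ze-uk
1. f -> v, k -> g, p -> b, t -> d / V _ V: no change
2. 0 -> e / C _ C: inserts after position(s) 1, 5: getioberizeuk
surface: getioberizeuk

cell ASPECT=ib, CASE=em, GRD=fe, VEL=ol:
underlying: ta-tiob-ri-gub-uk
1. f -> v, k -> g, p -> b, t -> d / V _ V: fires at position(s) 3: tadiobrigubuk
2. 0 -> e / C _ C: inserts after position(s) 6: tadioberigubuk
surface: tadioberigubuk

cell ASPECT=ib, CASE=mi, GRD=fe, VEL=mi:
underlying: mr-tiob-ri-ze-uk
1. f -> v, k -> g, p -> b, t -> d / V _ V: no change
2. 0 -> e / C _ C: inserts after position(s) 1, 2, 6: meretioberizeuk
surface: meretioberizeuk


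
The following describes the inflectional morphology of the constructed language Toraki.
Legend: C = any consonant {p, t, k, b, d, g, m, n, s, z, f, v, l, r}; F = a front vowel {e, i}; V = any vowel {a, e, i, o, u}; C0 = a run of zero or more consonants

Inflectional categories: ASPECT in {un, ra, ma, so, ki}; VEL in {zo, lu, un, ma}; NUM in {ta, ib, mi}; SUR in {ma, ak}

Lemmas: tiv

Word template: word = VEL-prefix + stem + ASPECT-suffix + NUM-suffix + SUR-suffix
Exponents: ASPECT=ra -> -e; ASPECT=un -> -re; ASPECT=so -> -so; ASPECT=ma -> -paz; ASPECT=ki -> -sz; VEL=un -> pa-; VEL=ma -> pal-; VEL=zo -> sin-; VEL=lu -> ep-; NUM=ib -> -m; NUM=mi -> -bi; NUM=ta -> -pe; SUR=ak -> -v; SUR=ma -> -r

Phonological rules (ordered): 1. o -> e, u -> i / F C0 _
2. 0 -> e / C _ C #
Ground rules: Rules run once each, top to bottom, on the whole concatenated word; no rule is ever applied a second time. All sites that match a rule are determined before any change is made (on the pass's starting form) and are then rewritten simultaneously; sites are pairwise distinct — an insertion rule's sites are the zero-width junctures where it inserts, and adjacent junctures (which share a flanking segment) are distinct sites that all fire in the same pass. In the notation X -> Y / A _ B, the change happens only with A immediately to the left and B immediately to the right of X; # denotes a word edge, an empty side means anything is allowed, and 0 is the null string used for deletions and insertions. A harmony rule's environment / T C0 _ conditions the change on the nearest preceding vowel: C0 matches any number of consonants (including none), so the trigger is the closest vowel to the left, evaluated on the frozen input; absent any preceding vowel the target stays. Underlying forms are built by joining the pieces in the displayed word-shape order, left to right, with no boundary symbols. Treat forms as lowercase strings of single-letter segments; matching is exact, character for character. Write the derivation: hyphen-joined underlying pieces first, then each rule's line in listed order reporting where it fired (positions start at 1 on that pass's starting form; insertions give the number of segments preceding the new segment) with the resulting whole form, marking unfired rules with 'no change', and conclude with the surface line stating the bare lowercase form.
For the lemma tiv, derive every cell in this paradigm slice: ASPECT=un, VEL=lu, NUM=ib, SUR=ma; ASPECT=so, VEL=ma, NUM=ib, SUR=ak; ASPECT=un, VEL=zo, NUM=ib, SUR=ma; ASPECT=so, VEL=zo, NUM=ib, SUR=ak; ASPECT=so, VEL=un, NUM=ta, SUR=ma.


cell ASPECT=un, VEL=lu, NUM=ib, SUR=ma:
underlying: ep-tiv-re-m-r
1. o -> e, u -> i / F C0 _: no change
2. 0 -> e / C _ C #: inserts after position(s) 8: eptivremer
surface: eptivremer

cell ASPECT=so, VEL=ma, NUM=ib, SUR=ak:
underlying: pal-tiv-so-m-v
1. o -> e, u -> i / F C0 _: fires at position(s) 8: paltivsemv
2. 0 -> e / C _ C #: inserts after position(s) 9: paltivsemev
surface: paltivsemev

cell ASPECT=un, VEL=zo, NUM=ib, SUR=ma:
underlying: sin-tiv-re-m-r
1. o -> e, u -> i / F C0 _: no change
2. 0 -> e / C _ C #: inserts after position(s) 9: sintivremer
surface: sintivremer

cell ASPECT=so, VEL=zo, NUM=ib, SUR=ak:
underlying: sin-tiv-so-m-v
1. o -> e, u -> i / F C0 _: fires at position(s) 8: sintivsemv
2. 0 -> e / C _ C #: inserts after position(s) 9: sintivsemev
surface: sintivsemev

cell ASPECT=so, VEL=un, NUM=ta, SUR=ma:
underlying: pa-tiv-so-pe-r
1. o -> e, u -> i / F C0 _: fires at position(s) 7: pativseper
2. 0 -> e / C _ C #: no change
surface: pativseper


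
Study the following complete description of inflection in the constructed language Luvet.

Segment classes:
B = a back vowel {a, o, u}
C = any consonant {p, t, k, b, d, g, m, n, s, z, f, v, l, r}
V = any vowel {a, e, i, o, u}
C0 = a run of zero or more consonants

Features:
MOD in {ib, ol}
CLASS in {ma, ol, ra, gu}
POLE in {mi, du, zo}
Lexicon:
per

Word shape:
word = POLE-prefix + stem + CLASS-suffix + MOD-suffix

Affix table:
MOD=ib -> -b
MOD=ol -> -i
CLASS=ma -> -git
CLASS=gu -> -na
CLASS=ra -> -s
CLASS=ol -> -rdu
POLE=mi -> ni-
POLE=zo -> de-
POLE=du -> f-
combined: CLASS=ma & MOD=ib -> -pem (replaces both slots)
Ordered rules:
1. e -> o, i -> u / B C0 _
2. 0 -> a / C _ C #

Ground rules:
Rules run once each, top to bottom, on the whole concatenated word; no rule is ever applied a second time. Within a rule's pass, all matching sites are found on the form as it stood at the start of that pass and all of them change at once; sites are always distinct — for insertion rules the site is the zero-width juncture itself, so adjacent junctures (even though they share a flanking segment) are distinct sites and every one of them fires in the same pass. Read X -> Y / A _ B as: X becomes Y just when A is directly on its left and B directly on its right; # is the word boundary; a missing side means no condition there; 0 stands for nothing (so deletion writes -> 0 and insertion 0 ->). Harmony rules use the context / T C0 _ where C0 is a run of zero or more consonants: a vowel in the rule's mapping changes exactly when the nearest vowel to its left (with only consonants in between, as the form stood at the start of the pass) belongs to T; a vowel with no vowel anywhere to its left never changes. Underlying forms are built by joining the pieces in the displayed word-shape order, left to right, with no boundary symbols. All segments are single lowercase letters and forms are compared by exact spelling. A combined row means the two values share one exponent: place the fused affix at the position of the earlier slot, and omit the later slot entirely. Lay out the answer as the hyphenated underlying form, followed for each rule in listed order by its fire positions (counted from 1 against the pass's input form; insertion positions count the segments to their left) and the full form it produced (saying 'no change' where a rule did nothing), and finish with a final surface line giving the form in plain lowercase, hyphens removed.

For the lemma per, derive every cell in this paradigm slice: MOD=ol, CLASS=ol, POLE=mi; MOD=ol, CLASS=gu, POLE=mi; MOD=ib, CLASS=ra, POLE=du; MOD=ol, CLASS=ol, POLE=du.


cell MOD=ol, CLASS=ol, POLE=mi:
underlying: ni-per-rdu-i
1. e -> o, i -> u / B C0 _: fires at position(s) 9: niperrduu
2. 0 -> a / C _ C #: no change
surface: niperrduu

cell MOD=ol, CLASS=gu, POLE=mi:
underlying: ni-per-na-i
1. e -> o, i -> u / B C0 _: fires at position(s) 8: nipernau
2. 0 -> a / C _ C #: no change
surface: nipernau

cell MOD=ib, CLASS=ra, POLE=du:
underlying: f-per-s-b
1. e -> o, i -> u / B C0 _: no change
2. 0 -> a / C _ C #: inserts after position(s) 5: fpersab
surface: fpersab

cell MOD=ol, CLASS=ol, POLE=du:
underlying: f-per-rdu-i
1. e -> o, i -> u / B C0 _: fires at position(s) 8: fperrduu
2. 0 -> a / C _ C #: no change
surface: fperrduu


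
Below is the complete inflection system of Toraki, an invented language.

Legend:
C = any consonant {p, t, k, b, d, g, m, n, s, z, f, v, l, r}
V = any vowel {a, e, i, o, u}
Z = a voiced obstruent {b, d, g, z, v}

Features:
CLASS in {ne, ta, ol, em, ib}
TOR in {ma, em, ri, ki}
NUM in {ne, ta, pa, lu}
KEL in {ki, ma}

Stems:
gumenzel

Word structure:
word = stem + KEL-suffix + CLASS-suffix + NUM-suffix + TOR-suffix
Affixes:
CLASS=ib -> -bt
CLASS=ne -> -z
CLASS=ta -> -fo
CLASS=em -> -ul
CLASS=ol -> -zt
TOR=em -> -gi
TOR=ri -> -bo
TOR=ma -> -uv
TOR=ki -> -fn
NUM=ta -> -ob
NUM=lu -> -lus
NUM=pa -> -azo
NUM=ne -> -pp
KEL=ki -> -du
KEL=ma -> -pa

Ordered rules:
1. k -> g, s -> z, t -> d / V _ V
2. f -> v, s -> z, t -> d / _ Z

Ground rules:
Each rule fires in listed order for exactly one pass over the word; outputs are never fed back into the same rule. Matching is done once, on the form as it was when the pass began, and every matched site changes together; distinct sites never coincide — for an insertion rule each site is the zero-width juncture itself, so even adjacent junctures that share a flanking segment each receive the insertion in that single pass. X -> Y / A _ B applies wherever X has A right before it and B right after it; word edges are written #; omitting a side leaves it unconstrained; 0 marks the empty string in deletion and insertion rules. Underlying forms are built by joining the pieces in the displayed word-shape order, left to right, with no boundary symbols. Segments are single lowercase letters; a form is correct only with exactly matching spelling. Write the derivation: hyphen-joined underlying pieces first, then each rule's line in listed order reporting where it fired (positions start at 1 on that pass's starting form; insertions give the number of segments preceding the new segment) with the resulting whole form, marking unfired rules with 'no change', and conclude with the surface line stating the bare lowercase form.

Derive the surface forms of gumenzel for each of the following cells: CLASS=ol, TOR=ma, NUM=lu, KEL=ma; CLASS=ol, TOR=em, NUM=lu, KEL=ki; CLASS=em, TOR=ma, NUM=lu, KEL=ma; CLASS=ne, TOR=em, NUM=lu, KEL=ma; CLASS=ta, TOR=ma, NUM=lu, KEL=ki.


cell CLASS=ol, TOR=ma, NUM=lu, KEL=ma:
underlying: gumenzel-pa-zt-lus-uv
1. k -> g, s -> z, t -> d / V _ V: fires at position(s) 15: gumenzelpaztluzuv
2. f -> v, s -> z, t -> d / _ Z: no change
surface: gumenzelpaztluzuv

cell CLASS=ol, TOR=em, NUM=lu, KEL=ki:
underlying: gumenzel-du-zt-lus-gi
1. k -> g, s -> z, t -> d / V _ V: no change
2. f -> v, s -> z, t -> d / _ Z: fires at position(s) 15: gumenzelduztluzgi
surface: gumenzelduztluzgi

cell CLASS=em, TOR=ma, NUM=lu, KEL=ma:
underlying: gumenzel-pa-ul-lus-uv
1. k -> g, s -> z, t -> d / V _ V: fires at position(s) 15: gumenzelpaulluzuv
2. f -> v, s -> z, t -> d / _ Z: no change
surface: gumenzelpaulluzuv

cell CLASS=ne, TOR=em, NUM=lu, KEL=ma:
underlying: gumenzel-pa-z-lus-gi
1. k -> g, s -> z, t -> d / V _ V: no change
2. f -> v, s -> z, t -> d / _ Z: fires at position(s) 14: gumenzelpazluzgi
surface: gumenzelpazluzgi

cell CLASS=ta, TOR=ma, NUM=lu, KEL=ki:
underlying: gumenzel-du-fo-lus-uv
1. k -> g, s -> z, t -> d / V _ V: fires at position(s) 15: gumenzeldufoluzuv
2. f -> v, s -> z, t -> d / _ Z: no change
surface: gumenzeldufoluzuv


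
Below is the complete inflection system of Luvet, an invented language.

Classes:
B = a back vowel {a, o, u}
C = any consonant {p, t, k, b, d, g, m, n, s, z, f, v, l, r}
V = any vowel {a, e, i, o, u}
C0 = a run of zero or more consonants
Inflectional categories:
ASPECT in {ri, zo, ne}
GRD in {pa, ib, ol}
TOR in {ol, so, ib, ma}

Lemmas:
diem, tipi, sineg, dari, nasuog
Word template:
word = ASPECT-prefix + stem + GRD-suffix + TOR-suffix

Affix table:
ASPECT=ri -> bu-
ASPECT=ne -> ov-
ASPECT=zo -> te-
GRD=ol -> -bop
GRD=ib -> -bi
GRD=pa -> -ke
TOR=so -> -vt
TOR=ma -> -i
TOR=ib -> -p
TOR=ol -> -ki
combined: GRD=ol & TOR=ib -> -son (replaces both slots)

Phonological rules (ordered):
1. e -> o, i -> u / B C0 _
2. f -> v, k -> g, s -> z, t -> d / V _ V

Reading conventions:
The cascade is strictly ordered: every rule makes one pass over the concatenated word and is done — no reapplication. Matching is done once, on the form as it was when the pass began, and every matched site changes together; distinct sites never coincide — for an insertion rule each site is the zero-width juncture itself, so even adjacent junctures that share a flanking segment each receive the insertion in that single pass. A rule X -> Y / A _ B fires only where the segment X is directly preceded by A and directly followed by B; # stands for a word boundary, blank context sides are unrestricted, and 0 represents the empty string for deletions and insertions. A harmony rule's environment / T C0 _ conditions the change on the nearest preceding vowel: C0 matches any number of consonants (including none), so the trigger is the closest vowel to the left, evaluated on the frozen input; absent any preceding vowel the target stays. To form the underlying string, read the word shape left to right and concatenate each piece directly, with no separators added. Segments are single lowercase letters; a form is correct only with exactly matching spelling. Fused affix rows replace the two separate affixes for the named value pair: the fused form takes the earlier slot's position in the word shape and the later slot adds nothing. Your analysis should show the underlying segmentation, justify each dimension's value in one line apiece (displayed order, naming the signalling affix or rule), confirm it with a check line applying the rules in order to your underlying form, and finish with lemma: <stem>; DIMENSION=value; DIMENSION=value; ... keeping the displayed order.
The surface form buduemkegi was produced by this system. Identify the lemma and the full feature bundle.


underlying: bu-diem-ke-ki
ASPECT=ri - signalled by the affix bu-
GRD=pa - signalled by the affix -ke
TOR=ol - signalled by the affix -ki
check: budiemkeki -> buduemkeki -> buduemkegi
lemma: diem; ASPECT=ri; GRD=pa; TOR=ol


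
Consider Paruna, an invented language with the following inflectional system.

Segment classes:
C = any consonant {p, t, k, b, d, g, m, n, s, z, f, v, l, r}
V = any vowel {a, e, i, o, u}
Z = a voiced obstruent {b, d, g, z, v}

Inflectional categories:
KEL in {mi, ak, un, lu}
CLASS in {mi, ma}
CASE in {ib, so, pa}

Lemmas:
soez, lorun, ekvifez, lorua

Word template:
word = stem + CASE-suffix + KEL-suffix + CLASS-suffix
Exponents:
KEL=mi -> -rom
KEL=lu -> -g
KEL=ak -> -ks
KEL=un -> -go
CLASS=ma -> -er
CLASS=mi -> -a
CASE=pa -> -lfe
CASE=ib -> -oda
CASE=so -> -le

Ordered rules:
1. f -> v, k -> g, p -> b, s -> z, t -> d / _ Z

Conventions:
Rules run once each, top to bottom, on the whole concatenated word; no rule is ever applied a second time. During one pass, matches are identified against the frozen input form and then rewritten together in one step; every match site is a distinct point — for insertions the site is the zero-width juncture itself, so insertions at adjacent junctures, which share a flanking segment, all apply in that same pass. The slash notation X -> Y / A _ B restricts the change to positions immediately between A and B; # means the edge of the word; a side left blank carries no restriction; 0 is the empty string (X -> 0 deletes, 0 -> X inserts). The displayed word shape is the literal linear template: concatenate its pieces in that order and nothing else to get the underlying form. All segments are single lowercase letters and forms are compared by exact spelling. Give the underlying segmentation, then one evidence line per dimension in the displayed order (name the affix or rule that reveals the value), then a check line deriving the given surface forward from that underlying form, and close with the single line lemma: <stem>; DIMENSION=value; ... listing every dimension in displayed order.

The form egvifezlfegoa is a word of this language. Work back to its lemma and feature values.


underlying: ekvifez-lfe-go-a
KEL=un - signalled by the affix -go
CLASS=mi - signalled by the affix -a
CASE=pa - signalled by the affix -lfe
check: ekvifezlfegoa -> egvifezlfegoa
lemma: ekvifez; KEL=un; CLASS=mi; CASE=pa


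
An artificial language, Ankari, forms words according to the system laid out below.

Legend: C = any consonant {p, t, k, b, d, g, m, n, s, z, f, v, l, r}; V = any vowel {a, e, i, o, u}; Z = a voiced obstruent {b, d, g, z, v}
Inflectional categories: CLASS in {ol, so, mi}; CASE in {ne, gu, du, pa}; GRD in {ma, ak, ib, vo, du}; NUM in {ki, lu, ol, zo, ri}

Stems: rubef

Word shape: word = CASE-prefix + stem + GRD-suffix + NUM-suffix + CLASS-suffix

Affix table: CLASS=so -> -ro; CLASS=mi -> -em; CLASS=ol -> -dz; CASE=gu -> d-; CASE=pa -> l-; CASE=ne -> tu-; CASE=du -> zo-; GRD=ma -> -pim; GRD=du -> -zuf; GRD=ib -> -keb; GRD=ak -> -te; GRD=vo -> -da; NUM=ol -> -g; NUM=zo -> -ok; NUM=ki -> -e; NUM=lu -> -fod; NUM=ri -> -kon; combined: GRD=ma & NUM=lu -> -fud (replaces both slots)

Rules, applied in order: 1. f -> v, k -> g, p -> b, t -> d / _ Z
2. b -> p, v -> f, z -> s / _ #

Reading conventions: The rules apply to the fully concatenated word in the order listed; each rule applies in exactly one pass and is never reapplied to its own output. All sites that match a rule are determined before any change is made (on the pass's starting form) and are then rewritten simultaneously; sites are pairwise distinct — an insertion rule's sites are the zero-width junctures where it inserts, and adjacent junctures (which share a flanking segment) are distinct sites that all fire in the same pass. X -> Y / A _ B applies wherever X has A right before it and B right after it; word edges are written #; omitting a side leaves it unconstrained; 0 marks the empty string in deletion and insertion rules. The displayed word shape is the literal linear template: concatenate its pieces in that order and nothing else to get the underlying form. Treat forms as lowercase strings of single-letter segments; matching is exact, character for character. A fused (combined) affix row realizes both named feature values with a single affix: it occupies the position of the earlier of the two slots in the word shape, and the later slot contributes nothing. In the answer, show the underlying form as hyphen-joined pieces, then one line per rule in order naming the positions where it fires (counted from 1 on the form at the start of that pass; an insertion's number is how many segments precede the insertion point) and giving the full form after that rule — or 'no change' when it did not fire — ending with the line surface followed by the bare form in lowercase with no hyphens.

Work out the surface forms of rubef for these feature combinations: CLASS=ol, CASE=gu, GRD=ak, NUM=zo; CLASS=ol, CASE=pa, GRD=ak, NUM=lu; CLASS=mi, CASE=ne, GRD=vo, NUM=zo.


cell CLASS=ol, CASE=gu, GRD=ak, NUM=zo:
underlying: d-rubef-te-ok-dz
1. f -> v, k -> g, p -> b, t -> d / _ Z: fires at position(s) 10: drubefteogdz
2. b -> p, v -> f, z -> s / _ #: fires at position(s) 12: drubefteogds
surface: drubefteogds

cell CLASS=ol, CASE=pa, GRD=ak, NUM=lu:
underlying: l-rubef-te-fod-dz
1. f -> v, k -> g, p -> b, t -> d / _ Z: no change
2. b -> p, v -> f, z -> s / _ #: fires at position(s) 13: lrubeftefodds
surface: lrubeftefodds

cell CLASS=mi, CASE=ne, GRD=vo, NUM=zo:
underlying: tu-rubef-da-ok-em
1. f -> v, k -> g, p -> b, t -> d / _ Z: fires at position(s) 7: turubevdaokem
2. b -> p, v -> f, z -> s / _ #: no change
surface: turubevdaokem


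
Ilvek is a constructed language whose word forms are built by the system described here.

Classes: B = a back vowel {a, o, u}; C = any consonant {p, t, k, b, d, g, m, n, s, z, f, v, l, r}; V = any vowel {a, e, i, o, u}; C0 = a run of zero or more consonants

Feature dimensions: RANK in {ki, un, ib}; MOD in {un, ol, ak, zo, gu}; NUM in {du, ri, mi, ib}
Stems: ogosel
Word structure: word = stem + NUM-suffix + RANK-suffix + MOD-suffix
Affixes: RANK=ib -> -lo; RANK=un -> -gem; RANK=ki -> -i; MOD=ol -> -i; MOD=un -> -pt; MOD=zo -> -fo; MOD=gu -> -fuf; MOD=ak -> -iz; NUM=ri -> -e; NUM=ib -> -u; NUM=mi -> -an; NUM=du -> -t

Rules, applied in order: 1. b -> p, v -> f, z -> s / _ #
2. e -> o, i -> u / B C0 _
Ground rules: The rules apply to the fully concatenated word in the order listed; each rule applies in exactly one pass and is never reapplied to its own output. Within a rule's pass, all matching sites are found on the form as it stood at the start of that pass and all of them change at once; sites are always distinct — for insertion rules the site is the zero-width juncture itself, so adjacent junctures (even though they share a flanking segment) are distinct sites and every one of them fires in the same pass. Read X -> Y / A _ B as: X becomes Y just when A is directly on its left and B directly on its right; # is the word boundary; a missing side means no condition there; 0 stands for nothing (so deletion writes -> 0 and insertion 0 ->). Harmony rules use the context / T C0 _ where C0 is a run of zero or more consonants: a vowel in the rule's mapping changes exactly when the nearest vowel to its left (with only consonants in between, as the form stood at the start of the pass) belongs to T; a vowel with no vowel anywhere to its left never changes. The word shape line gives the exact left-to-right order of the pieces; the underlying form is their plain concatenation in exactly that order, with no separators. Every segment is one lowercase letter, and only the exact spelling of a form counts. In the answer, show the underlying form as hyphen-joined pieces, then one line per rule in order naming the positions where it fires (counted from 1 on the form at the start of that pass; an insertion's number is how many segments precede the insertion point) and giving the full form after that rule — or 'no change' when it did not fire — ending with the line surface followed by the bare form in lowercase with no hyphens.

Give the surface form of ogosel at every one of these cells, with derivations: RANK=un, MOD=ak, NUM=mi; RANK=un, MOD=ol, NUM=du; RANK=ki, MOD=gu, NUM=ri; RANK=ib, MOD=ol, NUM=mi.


cell RANK=un, MOD=ak, NUM=mi:
underlying: ogosel-an-gem-iz
1. b -> p, v -> f, z -> s / _ #: fires at position(s) 13: ogoselangemis
2. e -> o, i -> u / B C0 _: fires at position(s) 5, 10: ogosolangomis
surface: ogosolangomis

cell RANK=un, MOD=ol, NUM=du:
underlying: ogosel-t-gem-i
1. b -> p, v -> f, z -> s / _ #: no change
2. e -> o, i -> u / B C0 _: fires at position(s) 5: ogosoltgemi
surface: ogosoltgemi

cell RANK=ki, MOD=gu, NUM=ri:
underlying: ogosel-e-i-fuf
1. b -> p, v -> f, z -> s / _ #: no change
2. e -> o, i -> u / B C0 _: fires at position(s) 5: ogosoleifuf
surface: ogosoleifuf

cell RANK=ib, MOD=ol, NUM=mi:
underlying: ogosel-an-lo-i
1. b -> p, v -> f, z -> s / _ #: no change
2. e -> o, i -> u / B C0 _: fires at position(s) 5, 11: ogosolanlou
surface: ogosolanlou


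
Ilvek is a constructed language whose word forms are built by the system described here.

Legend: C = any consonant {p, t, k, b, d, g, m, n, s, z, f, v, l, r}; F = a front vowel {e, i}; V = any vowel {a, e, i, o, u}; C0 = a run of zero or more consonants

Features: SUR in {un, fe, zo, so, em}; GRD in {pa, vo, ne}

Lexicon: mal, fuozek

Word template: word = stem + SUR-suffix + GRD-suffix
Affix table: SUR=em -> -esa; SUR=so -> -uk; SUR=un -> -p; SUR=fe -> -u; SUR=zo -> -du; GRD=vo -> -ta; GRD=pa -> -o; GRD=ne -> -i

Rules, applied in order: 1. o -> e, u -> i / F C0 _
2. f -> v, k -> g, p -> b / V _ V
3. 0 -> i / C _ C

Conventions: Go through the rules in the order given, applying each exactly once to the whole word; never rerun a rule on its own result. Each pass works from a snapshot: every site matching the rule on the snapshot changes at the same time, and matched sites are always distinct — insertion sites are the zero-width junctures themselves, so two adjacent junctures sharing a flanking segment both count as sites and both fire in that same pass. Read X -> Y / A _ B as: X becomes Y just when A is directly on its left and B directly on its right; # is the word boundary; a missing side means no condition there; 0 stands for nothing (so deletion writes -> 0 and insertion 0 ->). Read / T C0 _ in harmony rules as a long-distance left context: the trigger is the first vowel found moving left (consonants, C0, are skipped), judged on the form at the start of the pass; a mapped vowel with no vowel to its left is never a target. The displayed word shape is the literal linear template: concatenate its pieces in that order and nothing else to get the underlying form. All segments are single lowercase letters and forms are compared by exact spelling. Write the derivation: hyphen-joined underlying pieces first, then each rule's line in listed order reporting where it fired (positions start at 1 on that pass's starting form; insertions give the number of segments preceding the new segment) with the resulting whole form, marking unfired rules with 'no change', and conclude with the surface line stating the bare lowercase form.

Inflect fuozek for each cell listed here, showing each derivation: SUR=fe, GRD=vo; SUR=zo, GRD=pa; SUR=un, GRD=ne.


cell SUR=fe, GRD=vo:
underlying: fuozek-u-ta
1. o -> e, u -> i / F C0 _: fires at position(s) 7: fuozekita
2. f -> v, k -> g, p -> b / V _ V: fires at position(s) 6: fuozegita
3. 0 -> i / C _ C: no change
surface: fuozegita

cell SUR=zo, GRD=pa:
underlying: fuozek-du-o
1. o -> e, u -> i / F C0 _: fires at position(s) 8: fuozekdio
2. f -> v, k -> g, p -> b / V _ V: no change
3. 0 -> i / C _ C: inserts after position(s) 6: fuozekidio
surface: fuozekidio

cell SUR=un, GRD=ne:
underlying: fuozek-p-i
1. o -> e, u -> i / F C0 _: no change
2. f -> v, k -> g, p -> b / V _ V: no change
3. 0 -> i / C _ C: inserts after position(s) 6: fuozekipi
surface: fuozekipi


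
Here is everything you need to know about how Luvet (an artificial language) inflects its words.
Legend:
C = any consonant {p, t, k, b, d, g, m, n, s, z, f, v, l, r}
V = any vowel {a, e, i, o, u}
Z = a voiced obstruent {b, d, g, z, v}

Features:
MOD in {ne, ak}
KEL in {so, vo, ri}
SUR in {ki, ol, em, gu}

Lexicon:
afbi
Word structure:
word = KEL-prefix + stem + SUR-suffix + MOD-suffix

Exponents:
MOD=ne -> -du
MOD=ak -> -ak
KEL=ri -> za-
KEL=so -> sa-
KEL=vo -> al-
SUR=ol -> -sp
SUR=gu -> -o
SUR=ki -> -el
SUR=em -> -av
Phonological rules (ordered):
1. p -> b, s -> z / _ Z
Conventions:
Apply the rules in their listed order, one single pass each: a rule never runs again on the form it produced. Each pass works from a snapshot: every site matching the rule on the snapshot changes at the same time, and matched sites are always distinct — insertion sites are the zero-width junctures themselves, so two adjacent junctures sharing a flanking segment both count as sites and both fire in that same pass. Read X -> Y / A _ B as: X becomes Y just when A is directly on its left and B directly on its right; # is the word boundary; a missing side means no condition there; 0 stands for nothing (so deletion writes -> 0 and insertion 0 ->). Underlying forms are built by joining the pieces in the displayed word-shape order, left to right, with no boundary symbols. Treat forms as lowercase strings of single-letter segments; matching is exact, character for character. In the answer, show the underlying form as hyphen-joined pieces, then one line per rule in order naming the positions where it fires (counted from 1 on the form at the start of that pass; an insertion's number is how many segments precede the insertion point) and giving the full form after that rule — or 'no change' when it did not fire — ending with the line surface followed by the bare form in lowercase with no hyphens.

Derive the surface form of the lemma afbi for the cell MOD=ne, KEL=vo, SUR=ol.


underlying: al-afbi-sp-du
1. p -> b, s -> z / _ Z: fires at position(s) 8: alafbisbdu
surface: alafbisbdu


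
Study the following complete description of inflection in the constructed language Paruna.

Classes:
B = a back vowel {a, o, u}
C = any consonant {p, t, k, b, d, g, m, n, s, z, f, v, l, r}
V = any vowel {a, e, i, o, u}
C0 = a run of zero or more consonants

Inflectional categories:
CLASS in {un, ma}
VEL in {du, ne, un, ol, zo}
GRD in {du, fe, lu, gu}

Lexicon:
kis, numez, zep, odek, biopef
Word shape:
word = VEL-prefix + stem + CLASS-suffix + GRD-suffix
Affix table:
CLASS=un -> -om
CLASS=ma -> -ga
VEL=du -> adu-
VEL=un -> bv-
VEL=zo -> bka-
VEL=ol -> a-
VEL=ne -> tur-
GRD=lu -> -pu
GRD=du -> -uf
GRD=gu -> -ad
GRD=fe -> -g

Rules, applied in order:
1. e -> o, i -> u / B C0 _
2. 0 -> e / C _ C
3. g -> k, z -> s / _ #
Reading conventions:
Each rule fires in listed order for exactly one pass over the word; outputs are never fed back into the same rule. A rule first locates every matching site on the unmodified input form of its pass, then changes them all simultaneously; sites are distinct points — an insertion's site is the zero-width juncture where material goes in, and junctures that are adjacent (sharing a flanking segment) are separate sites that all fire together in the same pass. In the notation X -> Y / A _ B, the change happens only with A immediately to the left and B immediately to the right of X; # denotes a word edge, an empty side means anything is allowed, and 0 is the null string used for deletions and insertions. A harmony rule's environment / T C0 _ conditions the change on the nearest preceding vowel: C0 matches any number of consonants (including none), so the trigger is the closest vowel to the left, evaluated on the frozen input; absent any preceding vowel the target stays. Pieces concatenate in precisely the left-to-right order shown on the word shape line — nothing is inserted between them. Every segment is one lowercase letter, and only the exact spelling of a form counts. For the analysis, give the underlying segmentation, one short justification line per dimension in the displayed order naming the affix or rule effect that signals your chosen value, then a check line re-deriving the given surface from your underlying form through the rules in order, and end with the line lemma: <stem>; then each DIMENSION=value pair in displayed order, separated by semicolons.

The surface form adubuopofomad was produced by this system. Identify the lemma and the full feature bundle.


underlying: adu-biopef-om-ad
CLASS=un - signalled by the affix -om
VEL=du - signalled by the affix adu-
GRD=gu - signalled by the affix -ad
check: adubiopefomad -> adubuopofomad -> adubuopofomad -> adubuopofomad
lemma: biopef; CLASS=un; VEL=du; GRD=gu


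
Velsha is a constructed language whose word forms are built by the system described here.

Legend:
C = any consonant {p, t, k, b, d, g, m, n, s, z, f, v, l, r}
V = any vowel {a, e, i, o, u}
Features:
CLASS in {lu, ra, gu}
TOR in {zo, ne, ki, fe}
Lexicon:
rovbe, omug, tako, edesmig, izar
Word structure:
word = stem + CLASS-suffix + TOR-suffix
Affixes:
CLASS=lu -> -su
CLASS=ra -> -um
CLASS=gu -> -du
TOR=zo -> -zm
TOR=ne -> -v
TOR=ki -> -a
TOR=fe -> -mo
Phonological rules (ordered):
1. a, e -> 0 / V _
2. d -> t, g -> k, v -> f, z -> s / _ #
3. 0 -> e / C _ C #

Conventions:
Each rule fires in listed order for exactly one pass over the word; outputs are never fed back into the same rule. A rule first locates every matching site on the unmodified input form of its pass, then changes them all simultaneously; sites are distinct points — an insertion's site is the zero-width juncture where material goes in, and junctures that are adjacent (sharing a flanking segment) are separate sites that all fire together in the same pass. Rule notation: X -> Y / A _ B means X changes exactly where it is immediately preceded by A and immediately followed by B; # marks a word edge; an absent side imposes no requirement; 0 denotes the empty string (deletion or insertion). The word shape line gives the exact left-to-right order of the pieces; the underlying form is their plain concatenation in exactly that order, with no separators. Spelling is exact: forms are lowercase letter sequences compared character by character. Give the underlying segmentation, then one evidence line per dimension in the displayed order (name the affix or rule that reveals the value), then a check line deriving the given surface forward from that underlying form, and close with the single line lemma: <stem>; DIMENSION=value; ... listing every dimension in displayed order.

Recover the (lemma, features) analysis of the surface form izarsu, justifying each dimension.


underlying: izar-su-a
CLASS=lu - signalled by the affix -su
TOR=ki - signalled by the affix -a
check: izarsua -> izarsu -> izarsu -> izarsu
lemma: izar; CLASS=lu; TOR=ki


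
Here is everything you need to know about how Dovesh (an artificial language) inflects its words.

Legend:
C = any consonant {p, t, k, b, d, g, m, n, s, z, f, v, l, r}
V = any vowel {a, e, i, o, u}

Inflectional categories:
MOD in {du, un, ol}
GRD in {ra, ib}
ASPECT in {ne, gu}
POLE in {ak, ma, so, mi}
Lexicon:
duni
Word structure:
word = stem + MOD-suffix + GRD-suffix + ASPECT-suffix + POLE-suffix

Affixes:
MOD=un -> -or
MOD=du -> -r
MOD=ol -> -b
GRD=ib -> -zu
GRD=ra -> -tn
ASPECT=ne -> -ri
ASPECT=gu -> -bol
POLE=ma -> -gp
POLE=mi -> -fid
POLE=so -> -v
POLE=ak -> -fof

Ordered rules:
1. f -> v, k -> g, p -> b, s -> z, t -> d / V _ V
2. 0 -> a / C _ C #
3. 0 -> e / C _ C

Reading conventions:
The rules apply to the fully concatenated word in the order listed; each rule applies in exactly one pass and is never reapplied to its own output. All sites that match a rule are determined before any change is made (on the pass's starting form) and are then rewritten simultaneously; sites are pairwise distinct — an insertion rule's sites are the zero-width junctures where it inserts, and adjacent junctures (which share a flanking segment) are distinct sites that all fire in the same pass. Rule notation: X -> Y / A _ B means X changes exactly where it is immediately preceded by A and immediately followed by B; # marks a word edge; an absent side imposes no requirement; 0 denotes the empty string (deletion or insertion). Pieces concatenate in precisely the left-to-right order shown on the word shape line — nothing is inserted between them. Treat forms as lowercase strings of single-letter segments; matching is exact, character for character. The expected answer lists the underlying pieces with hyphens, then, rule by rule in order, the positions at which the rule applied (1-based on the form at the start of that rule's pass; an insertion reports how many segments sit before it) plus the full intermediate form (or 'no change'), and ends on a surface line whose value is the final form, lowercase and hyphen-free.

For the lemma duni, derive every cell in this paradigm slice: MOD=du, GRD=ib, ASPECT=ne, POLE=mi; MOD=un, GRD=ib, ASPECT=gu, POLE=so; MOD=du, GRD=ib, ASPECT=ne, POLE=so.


cell MOD=du, GRD=ib, ASPECT=ne, POLE=mi:
underlying: duni-r-zu-ri-fid
1. f -> v, k -> g, p -> b, s -> z, t -> d / V _ V: fires at position(s) 10: dunirzurivid
2. 0 -> a / C _ C #: no change
3. 0 -> e / C _ C: inserts after position(s) 5: dunirezurivid
surface: dunirezurivid

cell MOD=un, GRD=ib, ASPECT=gu, POLE=so:
underlying: duni-or-zu-bol-v
1. f -> v, k -> g, p -> b, s -> z, t -> d / V _ V: no change
2. 0 -> a / C _ C #: inserts after position(s) 11: duniorzubolav
3. 0 -> e / C _ C: inserts after position(s) 6: duniorezubolav
surface: duniorezubolav

cell MOD=du, GRD=ib, ASPECT=ne, POLE=so:
underlying: duni-r-zu-ri-v
1. f -> v, k -> g, p -> b, s -> z, t -> d / V _ V: no change
2. 0 -> a / C _ C #: no change
3. 0 -> e / C _ C: inserts after position(s) 5: dunirezuriv
surface: dunirezuriv


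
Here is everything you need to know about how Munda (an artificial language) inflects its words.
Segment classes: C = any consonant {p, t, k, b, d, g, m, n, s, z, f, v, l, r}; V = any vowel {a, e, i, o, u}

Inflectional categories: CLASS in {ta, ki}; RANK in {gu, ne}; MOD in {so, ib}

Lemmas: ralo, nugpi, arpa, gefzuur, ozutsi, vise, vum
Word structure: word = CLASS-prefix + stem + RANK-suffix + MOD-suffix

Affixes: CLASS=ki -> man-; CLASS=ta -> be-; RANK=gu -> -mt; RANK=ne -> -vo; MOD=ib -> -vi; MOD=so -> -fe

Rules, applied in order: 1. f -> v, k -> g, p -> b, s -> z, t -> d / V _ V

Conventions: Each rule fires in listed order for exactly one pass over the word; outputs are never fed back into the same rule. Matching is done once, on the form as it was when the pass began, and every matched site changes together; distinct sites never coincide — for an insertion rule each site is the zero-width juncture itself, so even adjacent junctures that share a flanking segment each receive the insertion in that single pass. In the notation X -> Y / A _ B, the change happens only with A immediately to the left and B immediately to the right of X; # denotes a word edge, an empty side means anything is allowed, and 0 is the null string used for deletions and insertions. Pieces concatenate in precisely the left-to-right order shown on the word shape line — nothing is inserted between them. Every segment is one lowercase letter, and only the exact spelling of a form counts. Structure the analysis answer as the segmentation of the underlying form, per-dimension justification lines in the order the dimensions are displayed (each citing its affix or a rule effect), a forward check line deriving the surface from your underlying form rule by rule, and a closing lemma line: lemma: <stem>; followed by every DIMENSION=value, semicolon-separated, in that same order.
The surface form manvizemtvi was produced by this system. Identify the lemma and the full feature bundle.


underlying: man-vise-mt-vi
CLASS=ki - signalled by the affix man-
RANK=gu - signalled by the affix -mt
MOD=ib - signalled by the affix -vi
check: manvisemtvi -> manvizemtvi
lemma: vise; CLASS=ki; RANK=gu; MOD=ib


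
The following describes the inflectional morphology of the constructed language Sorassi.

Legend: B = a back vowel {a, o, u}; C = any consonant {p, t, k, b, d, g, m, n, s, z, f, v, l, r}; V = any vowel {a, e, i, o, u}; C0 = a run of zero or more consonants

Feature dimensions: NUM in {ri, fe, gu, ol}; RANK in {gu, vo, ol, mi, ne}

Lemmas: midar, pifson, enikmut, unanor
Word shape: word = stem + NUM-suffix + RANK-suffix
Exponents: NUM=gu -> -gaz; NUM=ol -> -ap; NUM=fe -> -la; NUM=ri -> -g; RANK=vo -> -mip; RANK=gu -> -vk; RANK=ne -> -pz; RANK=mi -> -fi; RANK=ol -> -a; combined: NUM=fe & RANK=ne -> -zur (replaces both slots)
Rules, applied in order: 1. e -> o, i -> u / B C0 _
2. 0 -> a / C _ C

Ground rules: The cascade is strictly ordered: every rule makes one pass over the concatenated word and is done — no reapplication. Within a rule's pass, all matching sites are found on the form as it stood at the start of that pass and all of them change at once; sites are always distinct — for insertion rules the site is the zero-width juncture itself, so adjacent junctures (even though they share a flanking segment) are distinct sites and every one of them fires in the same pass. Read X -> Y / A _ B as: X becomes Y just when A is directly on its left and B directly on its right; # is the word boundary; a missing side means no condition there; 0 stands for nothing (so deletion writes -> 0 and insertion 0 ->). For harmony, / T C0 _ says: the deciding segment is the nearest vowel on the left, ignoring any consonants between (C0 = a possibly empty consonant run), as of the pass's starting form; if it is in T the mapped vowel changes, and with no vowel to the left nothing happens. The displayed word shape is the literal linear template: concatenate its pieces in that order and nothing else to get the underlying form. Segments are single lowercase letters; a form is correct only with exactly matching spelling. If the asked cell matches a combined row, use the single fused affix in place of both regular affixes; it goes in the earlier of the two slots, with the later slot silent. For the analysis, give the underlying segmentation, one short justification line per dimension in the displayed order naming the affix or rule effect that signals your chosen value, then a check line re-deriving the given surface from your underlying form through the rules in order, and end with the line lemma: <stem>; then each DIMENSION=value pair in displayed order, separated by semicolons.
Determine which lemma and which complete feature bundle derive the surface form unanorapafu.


underlying: unanor-ap-fi
NUM=ol - signalled by the affix -ap
RANK=mi - signalled by the affix -fi
check: unanorapfi -> unanorapfu -> unanorapafu
lemma: unanor; NUM=ol; RANK=mi
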